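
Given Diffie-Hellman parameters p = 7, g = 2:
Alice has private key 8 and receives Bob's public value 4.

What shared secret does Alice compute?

Step 1: s = B^a mod p = 4^8 mod 7.
  4^1 mod 7 = 4
  4^2 mod 7 = (4 * 4) mod 7 = 2
  4^3 mod 7 = (2 * 4) mod 7 = 1
  4^4 mod 7 = (1 * 4) mod 7 = 4
  4^5 mod 7 = (4 * 4) mod 7 = 2
  4^6 mod 7 = (2 * 4) mod 7 = 1
  4^7 mod 7 = (1 * 4) mod 7 = 4
  4^8 mod 7 = (4 * 4) mod 7 = 2
Result: shared secret = 2.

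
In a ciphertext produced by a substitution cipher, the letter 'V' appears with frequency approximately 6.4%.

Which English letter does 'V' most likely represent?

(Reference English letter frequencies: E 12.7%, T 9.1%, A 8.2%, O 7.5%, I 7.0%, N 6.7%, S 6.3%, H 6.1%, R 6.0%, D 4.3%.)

Step 1: The observed frequency is 6.4%.
Step 2: Compare with English frequencies:
  E: 12.7% (difference: 6.3%)
  T: 9.1% (difference: 2.7%)
  A: 8.2% (difference: 1.8%)
  O: 7.5% (difference: 1.1%)
  I: 7.0% (difference: 0.6%)
  N: 6.7% (difference: 0.3%)
  S: 6.3% (difference: 0.1%) <-- closest
  H: 6.1% (difference: 0.3%)
  R: 6.0% (difference: 0.4%)
  D: 4.3% (difference: 2.1%)
Step 3: 'V' most likely represents 'S' (frequency 6.3%).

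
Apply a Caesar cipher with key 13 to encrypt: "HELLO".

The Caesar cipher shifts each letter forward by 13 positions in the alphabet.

Step 1: For each letter, shift forward by 13 positions (mod 26).
  H (position 7) -> position (7+13) mod 26 = 20 -> U
  E (position 4) -> position (4+13) mod 26 = 17 -> R
  L (position 11) -> position (11+13) mod 26 = 24 -> Y
  L (position 11) -> position (11+13) mod 26 = 24 -> Y
  O (position 14) -> position (14+13) mod 26 = 1 -> B
Result: URYYB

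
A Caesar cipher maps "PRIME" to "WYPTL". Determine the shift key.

Step 1: Compare first letters: P (position 15) -> W (position 22).
Step 2: Shift = (22 - 15) mod 26 = 7.
The shift value is 7.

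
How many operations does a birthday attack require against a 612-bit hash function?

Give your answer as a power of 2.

Step 1: The birthday paradox gives collision probability ~50% after sqrt(2^n) = 2^(n/2) hashes.
Step 2: For 612-bit output: 2^(612/2) = 2^306.
Step 3: Approximately 2^306 hash computations needed.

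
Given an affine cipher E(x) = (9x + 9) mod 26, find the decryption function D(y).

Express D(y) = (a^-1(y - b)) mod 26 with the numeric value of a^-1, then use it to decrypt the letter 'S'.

Step 1: Find a^-1, the modular inverse of 9 mod 26.
Step 2: We need 9 * a^-1 = 1 (mod 26).
Step 3: 9 * 3 = 27 = 1 * 26 + 1, so a^-1 = 3.
Step 4: D(y) = 3(y - 9) mod 26.
Step 5: Apply to 'S' (y = 18): D(18) = 3 * (18 - 9) mod 26 = 3 * 9 mod 26 = 1 -> 'B'.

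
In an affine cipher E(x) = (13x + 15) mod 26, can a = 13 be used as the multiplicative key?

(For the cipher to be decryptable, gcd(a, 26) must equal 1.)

Step 1: Compute gcd(13, 26).
Step 2: gcd(13, 26) = 13.
Since gcd = 13 != 1, 13 shares a common factor with 26, so it cannot be used.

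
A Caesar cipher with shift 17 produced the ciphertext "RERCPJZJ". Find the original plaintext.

Step 1: Reverse the shift by subtracting 17 from each letter position.
  R (position 17) -> position (17-17) mod 26 = 0 -> A
  E (position 4) -> position (4-17) mod 26 = 13 -> N
  R (position 17) -> position (17-17) mod 26 = 0 -> A
  C (position 2) -> position (2-17) mod 26 = 11 -> L
  P (position 15) -> position (15-17) mod 26 = 24 -> Y
  J (position 9) -> position (9-17) mod 26 = 18 -> S
  Z (position 25) -> position (25-17) mod 26 = 8 -> I
  J (position 9) -> position (9-17) mod 26 = 18 -> S
Decrypted message: ANALYSIS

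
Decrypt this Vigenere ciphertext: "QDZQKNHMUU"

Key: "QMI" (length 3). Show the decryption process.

Step 1: Key 'QMI' has length 3. Extended key: QMIQMIQMIQ
Step 2: Decrypt each position:
  Q(16) - Q(16) = 0 = A
  D(3) - M(12) = 17 = R
  Z(25) - I(8) = 17 = R
  Q(16) - Q(16) = 0 = A
  K(10) - M(12) = 24 = Y
  N(13) - I(8) = 5 = F
  H(7) - Q(16) = 17 = R
  M(12) - M(12) = 0 = A
  U(20) - I(8) = 12 = M
  U(20) - Q(16) = 4 = E
Plaintext: ARRAYFRAME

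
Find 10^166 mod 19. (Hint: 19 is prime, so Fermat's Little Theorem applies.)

Step 1: Since 19 is prime, by Fermat's Little Theorem: 10^18 = 1 (mod 19).
Step 2: Reduce exponent: 166 mod 18 = 4.
Step 3: So 10^166 = 10^4 (mod 19).
Step 4: 10^4 mod 19 = 6.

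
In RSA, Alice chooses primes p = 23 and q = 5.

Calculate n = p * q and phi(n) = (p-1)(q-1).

Step 1: n = p * q = 23 * 5 = 115.
Step 2: phi(n) = (p-1)(q-1) = 22 * 4 = 88.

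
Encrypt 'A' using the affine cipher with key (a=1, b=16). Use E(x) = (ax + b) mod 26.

Step 1: Convert 'A' to number: x = 0.
Step 2: E(0) = (1 * 0 + 16) mod 26 = 16 mod 26 = 16.
Step 3: Convert 16 back to letter: Q.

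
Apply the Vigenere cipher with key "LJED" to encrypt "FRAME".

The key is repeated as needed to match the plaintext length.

Step 1: Repeat key to match plaintext length:
  Plaintext: FRAME
  Key:       LJEDL
Step 2: Encrypt each letter:
  F(5) + L(11) = (5+11) mod 26 = 16 = Q
  R(17) + J(9) = (17+9) mod 26 = 0 = A
  A(0) + E(4) = (0+4) mod 26 = 4 = E
  M(12) + D(3) = (12+3) mod 26 = 15 = P
  E(4) + L(11) = (4+11) mod 26 = 15 = P
Ciphertext: QAEPP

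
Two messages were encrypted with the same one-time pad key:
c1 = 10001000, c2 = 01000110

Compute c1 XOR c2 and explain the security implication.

Step 1: c1 XOR c2 = (m1 XOR k) XOR (m2 XOR k).
Step 2: By XOR associativity/commutativity: = m1 XOR m2 XOR k XOR k = m1 XOR m2.
Step 3: 10001000 XOR 01000110 = 11001110 = 206.
Step 4: The key cancels out! An attacker learns m1 XOR m2 = 206, revealing the relationship between plaintexts.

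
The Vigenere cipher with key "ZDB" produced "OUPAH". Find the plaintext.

Step 1: Extend key: ZDBZD
Step 2: Decrypt each letter (c - k) mod 26:
  O(14) - Z(25) = (14-25) mod 26 = 15 = P
  U(20) - D(3) = (20-3) mod 26 = 17 = R
  P(15) - B(1) = (15-1) mod 26 = 14 = O
  A(0) - Z(25) = (0-25) mod 26 = 1 = B
  H(7) - D(3) = (7-3) mod 26 = 4 = E
Plaintext: PROBE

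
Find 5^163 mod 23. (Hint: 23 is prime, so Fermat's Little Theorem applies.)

Step 1: Since 23 is prime, by Fermat's Little Theorem: 5^22 = 1 (mod 23).
Step 2: Reduce exponent: 163 mod 22 = 9.
Step 3: So 5^163 = 5^9 (mod 23).
Step 4: 5^9 mod 23 = 11.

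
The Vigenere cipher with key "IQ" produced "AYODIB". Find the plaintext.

Step 1: Extend key: IQIQIQ
Step 2: Decrypt each letter (c - k) mod 26:
  A(0) - I(8) = (0-8) mod 26 = 18 = S
  Y(24) - Q(16) = (24-16) mod 26 = 8 = I
  O(14) - I(8) = (14-8) mod 26 = 6 = G
  D(3) - Q(16) = (3-16) mod 26 = 13 = N
  I(8) - I(8) = (8-8) mod 26 = 0 = A
  B(1) - Q(16) = (1-16) mod 26 = 11 = L
Plaintext: SIGNAL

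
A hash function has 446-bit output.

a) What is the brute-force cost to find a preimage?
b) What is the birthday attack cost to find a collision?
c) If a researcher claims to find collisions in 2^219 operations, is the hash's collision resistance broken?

Step 1: Preimage resistance requires brute-force of 2^446 operations.
Step 2: Collision resistance (birthday bound) = 2^(446/2) = 2^223.
Step 3: The claimed attack costs 2^219 operations.
Step 4: Since 2^219 < 2^223, the claimed attack beats the generic birthday bound, so collision resistance is broken.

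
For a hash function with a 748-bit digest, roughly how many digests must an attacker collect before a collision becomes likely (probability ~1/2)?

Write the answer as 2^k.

Step 1: The birthday paradox gives collision probability ~50% after sqrt(2^n) = 2^(n/2) hashes.
Step 2: For 748-bit output: 2^(748/2) = 2^374.
Step 3: Approximately 2^374 hash computations needed.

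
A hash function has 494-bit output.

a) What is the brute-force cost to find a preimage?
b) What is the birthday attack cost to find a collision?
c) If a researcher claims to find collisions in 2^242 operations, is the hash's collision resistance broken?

Step 1: Preimage resistance requires brute-force of 2^494 operations.
Step 2: Collision resistance (birthday bound) = 2^(494/2) = 2^247.
Step 3: The claimed attack costs 2^242 operations.
Step 4: Since 2^242 < 2^247, the claimed attack beats the generic birthday bound, so collision resistance is broken.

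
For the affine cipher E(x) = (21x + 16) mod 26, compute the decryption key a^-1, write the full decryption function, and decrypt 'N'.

Step 1: Find a^-1, the modular inverse of 21 mod 26.
Step 2: We need 21 * a^-1 = 1 (mod 26).
Step 3: 21 * 5 = 105 = 4 * 26 + 1, so a^-1 = 5.
Step 4: D(y) = 5(y - 16) mod 26.
Step 5: Apply to 'N' (y = 13): D(13) = 5 * (13 - 16) mod 26 = 5 * -3 mod 26 = 11 -> 'L'.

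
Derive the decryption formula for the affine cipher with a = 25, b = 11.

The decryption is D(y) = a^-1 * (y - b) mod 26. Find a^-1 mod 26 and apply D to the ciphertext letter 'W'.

Step 1: Find a^-1, the modular inverse of 25 mod 26.
Step 2: We need 25 * a^-1 = 1 (mod 26).
Step 3: 25 * 25 = 625 = 24 * 26 + 1, so a^-1 = 25.
Step 4: D(y) = 25(y - 11) mod 26.
Step 5: Apply to 'W' (y = 22): D(22) = 25 * (22 - 11) mod 26 = 25 * 11 mod 26 = 15 -> 'P'.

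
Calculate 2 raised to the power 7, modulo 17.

Step 1: Compute 2^7 mod 17 step by step, reducing modulo 17 at each step.
  2^1 mod 17 = 2
  2^2 mod 17 = (2 * 2) mod 17 = 4
  2^3 mod 17 = (4 * 2) mod 17 = 8
  2^4 mod 17 = (8 * 2) mod 17 = 16
  2^5 mod 17 = (16 * 2) mod 17 = 15
  2^6 mod 17 = (15 * 2) mod 17 = 13
  2^7 mod 17 = (13 * 2) mod 17 = 9
Step 2: Result = 9.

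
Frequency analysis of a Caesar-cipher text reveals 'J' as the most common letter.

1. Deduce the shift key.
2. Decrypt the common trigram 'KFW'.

Step 1: In English, 'E' is the most frequent letter (12.7%).
Step 2: The most frequent ciphertext letter is 'J' (position 9).
Step 3: Shift = (9 - 4) mod 26 = 5.
Step 4: Decrypt 'KFW' by shifting back 5:
  K -> F
  F -> A
  W -> R
Step 5: 'KFW' decrypts to 'FAR'.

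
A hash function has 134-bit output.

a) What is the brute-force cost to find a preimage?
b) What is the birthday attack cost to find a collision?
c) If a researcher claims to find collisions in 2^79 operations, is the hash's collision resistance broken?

Step 1: Preimage resistance requires brute-force of 2^134 operations.
Step 2: Collision resistance (birthday bound) = 2^(134/2) = 2^67.
Step 3: The claimed attack costs 2^79 operations.
Step 4: Since 2^79 >= 2^67, the claimed attack is no faster than the generic birthday attack, so this does not break collision resistance.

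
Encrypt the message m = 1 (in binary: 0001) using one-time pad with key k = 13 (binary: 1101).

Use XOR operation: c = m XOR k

Step 1: Write out the XOR operation bit by bit:
  Message: 0001
  Key:     1101
  XOR:     1100
Step 2: Convert to decimal: 1100 = 12.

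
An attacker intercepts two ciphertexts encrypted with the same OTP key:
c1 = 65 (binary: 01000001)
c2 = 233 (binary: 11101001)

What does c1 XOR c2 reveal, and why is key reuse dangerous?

Step 1: c1 XOR c2 = (m1 XOR k) XOR (m2 XOR k).
Step 2: By XOR associativity/commutativity: = m1 XOR m2 XOR k XOR k = m1 XOR m2.
Step 3: 01000001 XOR 11101001 = 10101000 = 168.
Step 4: The key cancels out! An attacker learns m1 XOR m2 = 168, revealing the relationship between plaintexts.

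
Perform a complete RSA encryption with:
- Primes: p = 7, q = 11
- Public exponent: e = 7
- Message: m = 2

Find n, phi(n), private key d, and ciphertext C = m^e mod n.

Step 1: n = 7 * 11 = 77.
Step 2: phi(n) = (7-1)(11-1) = 6 * 10 = 60.
Step 3: Find d = 7^(-1) mod 60 = 43.
  Verify: 7 * 43 = 301 = 1 (mod 60).
Step 4: C = 2^7 mod 77 = 51.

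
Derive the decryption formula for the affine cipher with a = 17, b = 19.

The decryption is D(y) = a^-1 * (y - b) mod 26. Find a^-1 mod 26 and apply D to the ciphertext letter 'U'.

Step 1: Find a^-1, the modular inverse of 17 mod 26.
Step 2: We need 17 * a^-1 = 1 (mod 26).
Step 3: 17 * 23 = 391 = 15 * 26 + 1, so a^-1 = 23.
Step 4: D(y) = 23(y - 19) mod 26.
Step 5: Apply to 'U' (y = 20): D(20) = 23 * (20 - 19) mod 26 = 23 * 1 mod 26 = 23 -> 'X'.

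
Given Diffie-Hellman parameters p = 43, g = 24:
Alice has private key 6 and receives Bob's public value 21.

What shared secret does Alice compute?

Step 1: s = B^a mod p = 21^6 mod 43.
  21^1 mod 43 = 21
  21^2 mod 43 = (21 * 21) mod 43 = 11
  21^3 mod 43 = (11 * 21) mod 43 = 16
  21^4 mod 43 = (16 * 21) mod 43 = 35
  21^5 mod 43 = (35 * 21) mod 43 = 4
  21^6 mod 43 = (4 * 21) mod 43 = 41
Result: shared secret = 41.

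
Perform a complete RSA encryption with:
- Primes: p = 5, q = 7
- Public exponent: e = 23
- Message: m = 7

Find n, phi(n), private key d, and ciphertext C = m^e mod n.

Step 1: n = 5 * 7 = 35.
Step 2: phi(n) = (5-1)(7-1) = 4 * 6 = 24.
Step 3: Find d = 23^(-1) mod 24 = 23.
  Verify: 23 * 23 = 529 = 1 (mod 24).
Step 4: C = 7^23 mod 35 = 28.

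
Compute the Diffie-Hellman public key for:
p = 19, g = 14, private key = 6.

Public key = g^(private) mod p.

Step 1: A = g^a mod p = 14^6 mod 19.
  14^1 mod 19 = 14
  14^2 mod 19 = (14 * 14) mod 19 = 6
  14^3 mod 19 = (6 * 14) mod 19 = 8
  14^4 mod 19 = (8 * 14) mod 19 = 17
  14^5 mod 19 = (17 * 14) mod 19 = 10
  14^6 mod 19 = (10 * 14) mod 19 = 7
Result: A = 7.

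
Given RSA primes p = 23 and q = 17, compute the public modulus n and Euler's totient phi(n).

Step 1: n = p * q = 23 * 17 = 391.
Step 2: phi(n) = (p-1)(q-1) = 22 * 16 = 352.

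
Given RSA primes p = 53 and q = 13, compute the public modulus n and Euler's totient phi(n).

Step 1: n = p * q = 53 * 13 = 689.
Step 2: phi(n) = (p-1)(q-1) = 52 * 12 = 624.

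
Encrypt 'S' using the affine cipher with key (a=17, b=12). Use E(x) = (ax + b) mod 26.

Step 1: Convert 'S' to number: x = 18.
Step 2: E(18) = (17 * 18 + 12) mod 26 = 318 mod 26 = 6.
Step 3: Convert 6 back to letter: G.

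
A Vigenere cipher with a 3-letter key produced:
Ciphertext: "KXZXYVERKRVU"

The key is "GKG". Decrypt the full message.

Step 1: Key 'GKG' has length 3. Extended key: GKGGKGGKGGKG
Step 2: Decrypt each position:
  K(10) - G(6) = 4 = E
  X(23) - K(10) = 13 = N
  Z(25) - G(6) = 19 = T
  X(23) - G(6) = 17 = R
  Y(24) - K(10) = 14 = O
  V(21) - G(6) = 15 = P
  E(4) - G(6) = 24 = Y
  R(17) - K(10) = 7 = H
  K(10) - G(6) = 4 = E
  R(17) - G(6) = 11 = L
  V(21) - K(10) = 11 = L
  U(20) - G(6) = 14 = O
Plaintext: ENTROPYHELLO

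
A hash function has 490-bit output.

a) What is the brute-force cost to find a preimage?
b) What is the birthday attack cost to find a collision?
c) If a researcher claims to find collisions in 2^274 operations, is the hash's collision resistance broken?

Step 1: Preimage resistance requires brute-force of 2^490 operations.
Step 2: Collision resistance (birthday bound) = 2^(490/2) = 2^245.
Step 3: The claimed attack costs 2^274 operations.
Step 4: Since 2^274 >= 2^245, the claimed attack is no faster than the generic birthday attack, so this does not break collision resistance.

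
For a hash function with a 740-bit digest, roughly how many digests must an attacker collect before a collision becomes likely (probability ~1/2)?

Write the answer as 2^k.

Step 1: The birthday paradox gives collision probability ~50% after sqrt(2^n) = 2^(n/2) hashes.
Step 2: For 740-bit output: 2^(740/2) = 2^370.
Step 3: Approximately 2^370 hash computations needed.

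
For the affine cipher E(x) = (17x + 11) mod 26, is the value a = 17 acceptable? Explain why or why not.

Step 1: Compute gcd(17, 26).
Step 2: gcd(17, 26) = 1.
Since gcd = 1, 17 is coprime with 26, so it is a valid key.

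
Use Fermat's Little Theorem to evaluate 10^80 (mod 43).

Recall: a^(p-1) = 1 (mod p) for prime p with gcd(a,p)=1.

Step 1: Since 43 is prime, by Fermat's Little Theorem: 10^42 = 1 (mod 43).
Step 2: Reduce exponent: 80 mod 42 = 38.
Step 3: So 10^80 = 10^38 (mod 43).
Step 4: 10^38 mod 43 = 9.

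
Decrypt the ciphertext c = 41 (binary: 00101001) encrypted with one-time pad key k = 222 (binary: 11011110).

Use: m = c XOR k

Step 1: XOR ciphertext with key:
  Ciphertext: 00101001
  Key:        11011110
  XOR:        11110111
Step 2: Plaintext = 11110111 = 247 in decimal.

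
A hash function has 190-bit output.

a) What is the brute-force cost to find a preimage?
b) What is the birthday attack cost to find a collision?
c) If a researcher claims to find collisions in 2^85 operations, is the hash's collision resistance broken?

Step 1: Preimage resistance requires brute-force of 2^190 operations.
Step 2: Collision resistance (birthday bound) = 2^(190/2) = 2^95.
Step 3: The claimed attack costs 2^85 operations.
Step 4: Since 2^85 < 2^95, the claimed attack beats the generic birthday bound, so collision resistance is broken.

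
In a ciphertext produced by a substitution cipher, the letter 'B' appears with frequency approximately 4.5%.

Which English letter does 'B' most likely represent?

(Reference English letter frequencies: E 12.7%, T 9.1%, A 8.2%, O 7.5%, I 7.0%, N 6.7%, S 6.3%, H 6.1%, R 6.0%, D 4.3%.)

Step 1: The observed frequency is 4.5%.
Step 2: Compare with English frequencies:
  E: 12.7% (difference: 8.2%)
  T: 9.1% (difference: 4.6%)
  A: 8.2% (difference: 3.7%)
  O: 7.5% (difference: 3.0%)
  I: 7.0% (difference: 2.5%)
  N: 6.7% (difference: 2.2%)
  S: 6.3% (difference: 1.8%)
  H: 6.1% (difference: 1.6%)
  R: 6.0% (difference: 1.5%)
  D: 4.3% (difference: 0.2%) <-- closest
Step 3: 'B' most likely represents 'D' (frequency 4.3%).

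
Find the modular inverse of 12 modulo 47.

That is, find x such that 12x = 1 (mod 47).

Step 1: We need x such that 12 * x = 1 (mod 47).
Step 2: Using the extended Euclidean algorithm or trial:
  12 * 4 = 48 = 1 * 47 + 1.
Step 3: Since 48 mod 47 = 1, the inverse is x = 4.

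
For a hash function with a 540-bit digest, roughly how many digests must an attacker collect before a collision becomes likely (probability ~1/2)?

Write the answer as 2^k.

Step 1: The birthday paradox gives collision probability ~50% after sqrt(2^n) = 2^(n/2) hashes.
Step 2: For 540-bit output: 2^(540/2) = 2^270.
Step 3: Approximately 2^270 hash computations needed.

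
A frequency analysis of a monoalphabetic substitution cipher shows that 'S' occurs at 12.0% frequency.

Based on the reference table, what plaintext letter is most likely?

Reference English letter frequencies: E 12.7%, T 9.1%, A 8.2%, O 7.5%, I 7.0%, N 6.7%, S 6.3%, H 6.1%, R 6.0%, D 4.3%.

Step 1: The observed frequency is 12.0%.
Step 2: Compare with English frequencies:
  E: 12.7% (difference: 0.7%) <-- closest
  T: 9.1% (difference: 2.9%)
  A: 8.2% (difference: 3.8%)
  O: 7.5% (difference: 4.5%)
  I: 7.0% (difference: 5.0%)
  N: 6.7% (difference: 5.3%)
  S: 6.3% (difference: 5.7%)
  H: 6.1% (difference: 5.9%)
  R: 6.0% (difference: 6.0%)
  D: 4.3% (difference: 7.7%)
Step 3: 'S' most likely represents 'E' (frequency 12.7%).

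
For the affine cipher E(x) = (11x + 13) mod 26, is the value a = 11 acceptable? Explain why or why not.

Step 1: Compute gcd(11, 26).
Step 2: gcd(11, 26) = 1.
Since gcd = 1, 11 is coprime with 26, so it is a valid key.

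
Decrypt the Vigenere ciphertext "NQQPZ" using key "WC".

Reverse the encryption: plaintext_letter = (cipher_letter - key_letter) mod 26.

Step 1: Extend key: WCWCW
Step 2: Decrypt each letter (c - k) mod 26:
  N(13) - W(22) = (13-22) mod 26 = 17 = R
  Q(16) - C(2) = (16-2) mod 26 = 14 = O
  Q(16) - W(22) = (16-22) mod 26 = 20 = U
  P(15) - C(2) = (15-2) mod 26 = 13 = N
  Z(25) - W(22) = (25-22) mod 26 = 3 = D
Plaintext: ROUND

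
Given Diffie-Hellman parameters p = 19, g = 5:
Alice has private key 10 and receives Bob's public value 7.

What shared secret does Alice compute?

Step 1: s = B^a mod p = 7^10 mod 19.
  7^1 mod 19 = 7
  7^2 mod 19 = (7 * 7) mod 19 = 11
  7^3 mod 19 = (11 * 7) mod 19 = 1
  7^4 mod 19 = (1 * 7) mod 19 = 7
  7^5 mod 19 = (7 * 7) mod 19 = 11
  7^6 mod 19 = (11 * 7) mod 19 = 1
  7^7 mod 19 = (1 * 7) mod 19 = 7
  7^8 mod 19 = (7 * 7) mod 19 = 11
  7^9 mod 19 = (11 * 7) mod 19 = 1
  7^10 mod 19 = (1 * 7) mod 19 = 7
Result: shared secret = 7.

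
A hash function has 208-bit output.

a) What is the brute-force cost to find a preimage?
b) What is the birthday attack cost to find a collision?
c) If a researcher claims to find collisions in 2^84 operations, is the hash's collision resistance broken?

Step 1: Preimage resistance requires brute-force of 2^208 operations.
Step 2: Collision resistance (birthday bound) = 2^(208/2) = 2^104.
Step 3: The claimed attack costs 2^84 operations.
Step 4: Since 2^84 < 2^104, the claimed attack beats the generic birthday bound, so collision resistance is broken.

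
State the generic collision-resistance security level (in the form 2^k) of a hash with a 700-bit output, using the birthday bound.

Step 1: The birthday paradox gives collision probability ~50% after sqrt(2^n) = 2^(n/2) hashes.
Step 2: For 700-bit output: 2^(700/2) = 2^350.
Step 3: Approximately 2^350 hash computations needed.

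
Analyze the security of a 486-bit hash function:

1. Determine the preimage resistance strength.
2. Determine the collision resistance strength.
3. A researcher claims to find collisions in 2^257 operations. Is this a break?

Step 1: Preimage resistance requires brute-force of 2^486 operations.
Step 2: Collision resistance (birthday bound) = 2^(486/2) = 2^243.
Step 3: The claimed attack costs 2^257 operations.
Step 4: Since 2^257 >= 2^243, the claimed attack is no faster than the generic birthday attack, so this does not break collision resistance.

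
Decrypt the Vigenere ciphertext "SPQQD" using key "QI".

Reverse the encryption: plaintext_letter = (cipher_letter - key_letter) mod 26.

Step 1: Extend key: QIQIQ
Step 2: Decrypt each letter (c - k) mod 26:
  S(18) - Q(16) = (18-16) mod 26 = 2 = C
  P(15) - I(8) = (15-8) mod 26 = 7 = H
  Q(16) - Q(16) = (16-16) mod 26 = 0 = A
  Q(16) - I(8) = (16-8) mod 26 = 8 = I
  D(3) - Q(16) = (3-16) mod 26 = 13 = N
Plaintext: CHAIN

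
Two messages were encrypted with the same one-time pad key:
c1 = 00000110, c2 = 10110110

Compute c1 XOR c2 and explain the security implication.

Step 1: c1 XOR c2 = (m1 XOR k) XOR (m2 XOR k).
Step 2: By XOR associativity/commutativity: = m1 XOR m2 XOR k XOR k = m1 XOR m2.
Step 3: 00000110 XOR 10110110 = 10110000 = 176.
Step 4: The key cancels out! An attacker learns m1 XOR m2 = 176, revealing the relationship between plaintexts.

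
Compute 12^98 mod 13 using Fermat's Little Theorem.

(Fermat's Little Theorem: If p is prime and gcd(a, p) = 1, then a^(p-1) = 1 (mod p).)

Step 1: Since 13 is prime, by Fermat's Little Theorem: 12^12 = 1 (mod 13).
Step 2: Reduce exponent: 98 mod 12 = 2.
Step 3: So 12^98 = 12^2 (mod 13).
Step 4: 12^2 mod 13 = 1.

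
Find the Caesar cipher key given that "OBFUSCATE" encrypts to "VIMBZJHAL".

Step 1: Compare first letters: O (position 14) -> V (position 21).
Step 2: Shift = (21 - 14) mod 26 = 7.
The shift value is 7.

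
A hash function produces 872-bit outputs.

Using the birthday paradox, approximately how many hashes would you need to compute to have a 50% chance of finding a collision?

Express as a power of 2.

Step 1: The birthday paradox gives collision probability ~50% after sqrt(2^n) = 2^(n/2) hashes.
Step 2: For 872-bit output: 2^(872/2) = 2^436.
Step 3: Approximately 2^436 hash computations needed.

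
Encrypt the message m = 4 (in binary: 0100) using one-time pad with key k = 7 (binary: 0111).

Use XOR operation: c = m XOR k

Step 1: Write out the XOR operation bit by bit:
  Message: 0100
  Key:     0111
  XOR:     0011
Step 2: Convert to decimal: 0011 = 3.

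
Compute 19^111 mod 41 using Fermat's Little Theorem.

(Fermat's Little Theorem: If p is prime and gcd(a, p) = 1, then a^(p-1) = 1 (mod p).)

Step 1: Since 41 is prime, by Fermat's Little Theorem: 19^40 = 1 (mod 41).
Step 2: Reduce exponent: 111 mod 40 = 31.
Step 3: So 19^111 = 19^31 (mod 41).
Step 4: 19^31 mod 41 = 7.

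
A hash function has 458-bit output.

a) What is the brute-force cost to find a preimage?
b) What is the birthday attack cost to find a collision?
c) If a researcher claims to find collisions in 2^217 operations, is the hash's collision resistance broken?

Step 1: Preimage resistance requires brute-force of 2^458 operations.
Step 2: Collision resistance (birthday bound) = 2^(458/2) = 2^229.
Step 3: The claimed attack costs 2^217 operations.
Step 4: Since 2^217 < 2^229, the claimed attack beats the generic birthday bound, so collision resistance is broken.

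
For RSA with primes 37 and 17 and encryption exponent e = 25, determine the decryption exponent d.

Step 1: n = 37 * 17 = 629.
Step 2: phi(n) = 36 * 16 = 576.
Step 3: Find d such that 25 * d = 1 (mod 576).
Step 4: d = 25^(-1) mod 576 = 553.
Verification: 25 * 553 = 13825 = 24 * 576 + 1.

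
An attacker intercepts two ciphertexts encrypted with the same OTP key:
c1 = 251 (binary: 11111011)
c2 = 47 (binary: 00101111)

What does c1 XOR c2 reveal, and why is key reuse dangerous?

Step 1: c1 XOR c2 = (m1 XOR k) XOR (m2 XOR k).
Step 2: By XOR associativity/commutativity: = m1 XOR m2 XOR k XOR k = m1 XOR m2.
Step 3: 11111011 XOR 00101111 = 11010100 = 212.
Step 4: The key cancels out! An attacker learns m1 XOR m2 = 212, revealing the relationship between plaintexts.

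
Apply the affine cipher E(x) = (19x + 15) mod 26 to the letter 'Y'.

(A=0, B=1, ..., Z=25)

Step 1: Convert 'Y' to number: x = 24.
Step 2: E(24) = (19 * 24 + 15) mod 26 = 471 mod 26 = 3.
Step 3: Convert 3 back to letter: D.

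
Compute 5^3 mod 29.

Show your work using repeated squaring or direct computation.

Step 1: Compute 5^3 mod 29 step by step, reducing modulo 29 at each step.
  5^1 mod 29 = 5
  5^2 mod 29 = (5 * 5) mod 29 = 25
  5^3 mod 29 = (25 * 5) mod 29 = 9
Step 2: Result = 9.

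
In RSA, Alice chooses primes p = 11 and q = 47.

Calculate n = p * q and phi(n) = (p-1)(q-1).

Step 1: n = p * q = 11 * 47 = 517.
Step 2: phi(n) = (p-1)(q-1) = 10 * 46 = 460.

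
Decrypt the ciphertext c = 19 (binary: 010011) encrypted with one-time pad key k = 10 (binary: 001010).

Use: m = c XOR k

Step 1: XOR ciphertext with key:
  Ciphertext: 010011
  Key:        001010
  XOR:        011001
Step 2: Plaintext = 011001 = 25 in decimal.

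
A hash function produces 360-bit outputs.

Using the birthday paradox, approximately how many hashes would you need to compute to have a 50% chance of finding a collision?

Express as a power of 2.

Step 1: The birthday paradox gives collision probability ~50% after sqrt(2^n) = 2^(n/2) hashes.
Step 2: For 360-bit output: 2^(360/2) = 2^180.
Step 3: Approximately 2^180 hash computations needed.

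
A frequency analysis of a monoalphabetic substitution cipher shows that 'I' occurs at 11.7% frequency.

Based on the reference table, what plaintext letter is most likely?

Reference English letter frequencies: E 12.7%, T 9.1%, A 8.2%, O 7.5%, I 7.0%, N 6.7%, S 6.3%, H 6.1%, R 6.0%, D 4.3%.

Step 1: The observed frequency is 11.7%.
Step 2: Compare with English frequencies:
  E: 12.7% (difference: 1.0%) <-- closest
  T: 9.1% (difference: 2.6%)
  A: 8.2% (difference: 3.5%)
  O: 7.5% (difference: 4.2%)
  I: 7.0% (difference: 4.7%)
  N: 6.7% (difference: 5.0%)
  S: 6.3% (difference: 5.4%)
  H: 6.1% (difference: 5.6%)
  R: 6.0% (difference: 5.7%)
  D: 4.3% (difference: 7.4%)
Step 3: 'I' most likely represents 'E' (frequency 12.7%).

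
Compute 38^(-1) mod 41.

Step 1: We need x such that 38 * x = 1 (mod 41).
Step 2: Using the extended Euclidean algorithm or trial:
  38 * 27 = 1026 = 25 * 41 + 1.
Step 3: Since 1026 mod 41 = 1, the inverse is x = 27.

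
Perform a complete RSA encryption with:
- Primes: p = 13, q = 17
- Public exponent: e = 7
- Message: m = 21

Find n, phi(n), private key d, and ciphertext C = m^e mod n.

Step 1: n = 13 * 17 = 221.
Step 2: phi(n) = (13-1)(17-1) = 12 * 16 = 192.
Step 3: Find d = 7^(-1) mod 192 = 55.
  Verify: 7 * 55 = 385 = 1 (mod 192).
Step 4: C = 21^7 mod 221 = 200.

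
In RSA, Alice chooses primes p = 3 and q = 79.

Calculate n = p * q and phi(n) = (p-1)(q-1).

Step 1: n = p * q = 3 * 79 = 237.
Step 2: phi(n) = (p-1)(q-1) = 2 * 78 = 156.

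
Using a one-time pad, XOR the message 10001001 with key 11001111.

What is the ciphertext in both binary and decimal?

Step 1: Write out the XOR operation bit by bit:
  Message: 10001001
  Key:     11001111
  XOR:     01000110
Step 2: Convert to decimal: 01000110 = 70.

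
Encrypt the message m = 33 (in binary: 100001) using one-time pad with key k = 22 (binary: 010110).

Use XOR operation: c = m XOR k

Step 1: Write out the XOR operation bit by bit:
  Message: 100001
  Key:     010110
  XOR:     110111
Step 2: Convert to decimal: 110111 = 55.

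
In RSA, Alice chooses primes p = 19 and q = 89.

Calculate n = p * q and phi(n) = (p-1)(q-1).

Step 1: n = p * q = 19 * 89 = 1691.
Step 2: phi(n) = (p-1)(q-1) = 18 * 88 = 1584.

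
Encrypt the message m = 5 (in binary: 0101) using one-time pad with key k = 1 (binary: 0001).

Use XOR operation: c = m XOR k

Step 1: Write out the XOR operation bit by bit:
  Message: 0101
  Key:     0001
  XOR:     0100
Step 2: Convert to decimal: 0100 = 4.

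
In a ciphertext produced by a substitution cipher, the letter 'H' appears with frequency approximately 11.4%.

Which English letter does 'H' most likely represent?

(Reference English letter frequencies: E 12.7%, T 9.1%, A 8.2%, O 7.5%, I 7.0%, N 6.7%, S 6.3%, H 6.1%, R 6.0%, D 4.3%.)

Step 1: The observed frequency is 11.4%.
Step 2: Compare with English frequencies:
  E: 12.7% (difference: 1.3%) <-- closest
  T: 9.1% (difference: 2.3%)
  A: 8.2% (difference: 3.2%)
  O: 7.5% (difference: 3.9%)
  I: 7.0% (difference: 4.4%)
  N: 6.7% (difference: 4.7%)
  S: 6.3% (difference: 5.1%)
  H: 6.1% (difference: 5.3%)
  R: 6.0% (difference: 5.4%)
  D: 4.3% (difference: 7.1%)
Step 3: 'H' most likely represents 'E' (frequency 12.7%).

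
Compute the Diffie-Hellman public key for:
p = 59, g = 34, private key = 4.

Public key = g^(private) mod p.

Step 1: A = g^a mod p = 34^4 mod 59.
  34^1 mod 59 = 34
  34^2 mod 59 = (34 * 34) mod 59 = 35
  34^3 mod 59 = (35 * 34) mod 59 = 10
  34^4 mod 59 = (10 * 34) mod 59 = 45
Result: A = 45.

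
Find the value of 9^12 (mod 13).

Step 1: Compute 9^12 mod 13 step by step, reducing modulo 13 at each step.
  9^1 mod 13 = 9
  9^2 mod 13 = (9 * 9) mod 13 = 3
  9^3 mod 13 = (3 * 9) mod 13 = 1
  9^4 mod 13 = (1 * 9) mod 13 = 9
  9^5 mod 13 = (9 * 9) mod 13 = 3
  9^6 mod 13 = (3 * 9) mod 13 = 1
  9^7 mod 13 = (1 * 9) mod 13 = 9
  9^8 mod 13 = (9 * 9) mod 13 = 3
  9^9 mod 13 = (3 * 9) mod 13 = 1
  9^10 mod 13 = (1 * 9) mod 13 = 9
  9^11 mod 13 = (9 * 9) mod 13 = 3
  9^12 mod 13 = (3 * 9) mod 13 = 1
Step 2: Result = 1.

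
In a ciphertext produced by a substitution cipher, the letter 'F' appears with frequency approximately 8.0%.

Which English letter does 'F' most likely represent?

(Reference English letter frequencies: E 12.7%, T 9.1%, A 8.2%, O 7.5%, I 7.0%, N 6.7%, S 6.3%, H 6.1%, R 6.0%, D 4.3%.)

Step 1: The observed frequency is 8.0%.
Step 2: Compare with English frequencies:
  E: 12.7% (difference: 4.7%)
  T: 9.1% (difference: 1.1%)
  A: 8.2% (difference: 0.2%) <-- closest
  O: 7.5% (difference: 0.5%)
  I: 7.0% (difference: 1.0%)
  N: 6.7% (difference: 1.3%)
  S: 6.3% (difference: 1.7%)
  H: 6.1% (difference: 1.9%)
  R: 6.0% (difference: 2.0%)
  D: 4.3% (difference: 3.7%)
Step 3: 'F' most likely represents 'A' (frequency 8.2%).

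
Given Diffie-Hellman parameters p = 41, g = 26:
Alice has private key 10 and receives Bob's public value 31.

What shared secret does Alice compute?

Step 1: s = B^a mod p = 31^10 mod 41.
  31^1 mod 41 = 31
  31^2 mod 41 = (31 * 31) mod 41 = 18
  31^3 mod 41 = (18 * 31) mod 41 = 25
  31^4 mod 41 = (25 * 31) mod 41 = 37
  31^5 mod 41 = (37 * 31) mod 41 = 40
  31^6 mod 41 = (40 * 31) mod 41 = 10
  31^7 mod 41 = (10 * 31) mod 41 = 23
  31^8 mod 41 = (23 * 31) mod 41 = 16
  31^9 mod 41 = (16 * 31) mod 41 = 4
  31^10 mod 41 = (4 * 31) mod 41 = 1
Result: shared secret = 1.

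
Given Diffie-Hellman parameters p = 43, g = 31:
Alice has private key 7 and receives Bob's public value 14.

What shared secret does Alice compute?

Step 1: s = B^a mod p = 14^7 mod 43.
  14^1 mod 43 = 14
  14^2 mod 43 = (14 * 14) mod 43 = 24
  14^3 mod 43 = (24 * 14) mod 43 = 35
  14^4 mod 43 = (35 * 14) mod 43 = 17
  14^5 mod 43 = (17 * 14) mod 43 = 23
  14^6 mod 43 = (23 * 14) mod 43 = 21
  14^7 mod 43 = (21 * 14) mod 43 = 36
Result: shared secret = 36.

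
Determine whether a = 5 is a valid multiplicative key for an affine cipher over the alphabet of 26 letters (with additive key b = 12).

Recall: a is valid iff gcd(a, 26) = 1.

Step 1: Compute gcd(5, 26).
Step 2: gcd(5, 26) = 1.
Since gcd = 1, 5 is coprime with 26, so it is a valid key.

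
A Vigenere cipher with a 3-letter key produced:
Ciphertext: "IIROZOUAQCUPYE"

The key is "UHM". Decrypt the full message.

Step 1: Key 'UHM' has length 3. Extended key: UHMUHMUHMUHMUH
Step 2: Decrypt each position:
  I(8) - U(20) = 14 = O
  I(8) - H(7) = 1 = B
  R(17) - M(12) = 5 = F
  O(14) - U(20) = 20 = U
  Z(25) - H(7) = 18 = S
  O(14) - M(12) = 2 = C
  U(20) - U(20) = 0 = A
  A(0) - H(7) = 19 = T
  Q(16) - M(12) = 4 = E
  C(2) - U(20) = 8 = I
  U(20) - H(7) = 13 = N
  P(15) - M(12) = 3 = D
  Y(24) - U(20) = 4 = E
  E(4) - H(7) = 23 = X
Plaintext: OBFUSCATEINDEX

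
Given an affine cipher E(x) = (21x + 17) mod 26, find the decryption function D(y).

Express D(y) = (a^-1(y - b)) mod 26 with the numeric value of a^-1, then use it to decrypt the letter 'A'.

Step 1: Find a^-1, the modular inverse of 21 mod 26.
Step 2: We need 21 * a^-1 = 1 (mod 26).
Step 3: 21 * 5 = 105 = 4 * 26 + 1, so a^-1 = 5.
Step 4: D(y) = 5(y - 17) mod 26.
Step 5: Apply to 'A' (y = 0): D(0) = 5 * (0 - 17) mod 26 = 5 * -17 mod 26 = 19 -> 'T'.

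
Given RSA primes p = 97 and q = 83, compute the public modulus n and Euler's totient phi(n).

Step 1: n = p * q = 97 * 83 = 8051.
Step 2: phi(n) = (p-1)(q-1) = 96 * 82 = 7872.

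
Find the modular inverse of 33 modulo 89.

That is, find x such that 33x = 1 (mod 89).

Step 1: We need x such that 33 * x = 1 (mod 89).
Step 2: Using the extended Euclidean algorithm or trial:
  33 * 27 = 891 = 10 * 89 + 1.
Step 3: Since 891 mod 89 = 1, the inverse is x = 27.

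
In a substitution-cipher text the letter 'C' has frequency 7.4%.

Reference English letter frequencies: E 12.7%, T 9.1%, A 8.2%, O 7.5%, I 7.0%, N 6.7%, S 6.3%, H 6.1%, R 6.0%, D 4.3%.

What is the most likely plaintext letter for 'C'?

Step 1: The observed frequency is 7.4%.
Step 2: Compare with English frequencies:
  E: 12.7% (difference: 5.3%)
  T: 9.1% (difference: 1.7%)
  A: 8.2% (difference: 0.8%)
  O: 7.5% (difference: 0.1%) <-- closest
  I: 7.0% (difference: 0.4%)
  N: 6.7% (difference: 0.7%)
  S: 6.3% (difference: 1.1%)
  H: 6.1% (difference: 1.3%)
  R: 6.0% (difference: 1.4%)
  D: 4.3% (difference: 3.1%)
Step 3: 'C' most likely represents 'O' (frequency 7.5%).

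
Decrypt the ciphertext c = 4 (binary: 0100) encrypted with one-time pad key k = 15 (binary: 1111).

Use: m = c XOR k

Step 1: XOR ciphertext with key:
  Ciphertext: 0100
  Key:        1111
  XOR:        1011
Step 2: Plaintext = 1011 = 11 in decimal.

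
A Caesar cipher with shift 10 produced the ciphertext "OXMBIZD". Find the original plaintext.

Step 1: Reverse the shift by subtracting 10 from each letter position.
  O (position 14) -> position (14-10) mod 26 = 4 -> E
  X (position 23) -> position (23-10) mod 26 = 13 -> N
  M (position 12) -> position (12-10) mod 26 = 2 -> C
  B (position 1) -> position (1-10) mod 26 = 17 -> R
  I (position 8) -> position (8-10) mod 26 = 24 -> Y
  Z (position 25) -> position (25-10) mod 26 = 15 -> P
  D (position 3) -> position (3-10) mod 26 = 19 -> T
Decrypted message: ENCRYPT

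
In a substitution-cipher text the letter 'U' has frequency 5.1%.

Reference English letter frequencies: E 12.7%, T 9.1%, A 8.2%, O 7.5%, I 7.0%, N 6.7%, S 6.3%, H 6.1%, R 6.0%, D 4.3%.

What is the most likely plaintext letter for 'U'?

Step 1: The observed frequency is 5.1%.
Step 2: Compare with English frequencies:
  E: 12.7% (difference: 7.6%)
  T: 9.1% (difference: 4.0%)
  A: 8.2% (difference: 3.1%)
  O: 7.5% (difference: 2.4%)
  I: 7.0% (difference: 1.9%)
  N: 6.7% (difference: 1.6%)
  S: 6.3% (difference: 1.2%)
  H: 6.1% (difference: 1.0%)
  R: 6.0% (difference: 0.9%)
  D: 4.3% (difference: 0.8%) <-- closest
Step 3: 'U' most likely represents 'D' (frequency 4.3%).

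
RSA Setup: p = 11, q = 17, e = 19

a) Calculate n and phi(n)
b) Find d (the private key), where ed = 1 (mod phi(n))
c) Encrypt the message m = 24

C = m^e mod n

Step 1: n = 11 * 17 = 187.
Step 2: phi(n) = (11-1)(17-1) = 10 * 16 = 160.
Step 3: Find d = 19^(-1) mod 160 = 59.
  Verify: 19 * 59 = 1121 = 1 (mod 160).
Step 4: C = 24^19 mod 187 = 105.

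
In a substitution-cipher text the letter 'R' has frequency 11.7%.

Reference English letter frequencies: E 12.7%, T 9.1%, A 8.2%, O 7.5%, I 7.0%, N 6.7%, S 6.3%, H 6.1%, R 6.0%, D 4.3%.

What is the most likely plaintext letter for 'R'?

Step 1: The observed frequency is 11.7%.
Step 2: Compare with English frequencies:
  E: 12.7% (difference: 1.0%) <-- closest
  T: 9.1% (difference: 2.6%)
  A: 8.2% (difference: 3.5%)
  O: 7.5% (difference: 4.2%)
  I: 7.0% (difference: 4.7%)
  N: 6.7% (difference: 5.0%)
  S: 6.3% (difference: 5.4%)
  H: 6.1% (difference: 5.6%)
  R: 6.0% (difference: 5.7%)
  D: 4.3% (difference: 7.4%)
Step 3: 'R' most likely represents 'E' (frequency 12.7%).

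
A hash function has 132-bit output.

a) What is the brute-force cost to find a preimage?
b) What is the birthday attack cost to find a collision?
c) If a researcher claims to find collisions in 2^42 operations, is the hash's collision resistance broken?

Step 1: Preimage resistance requires brute-force of 2^132 operations.
Step 2: Collision resistance (birthday bound) = 2^(132/2) = 2^66.
Step 3: The claimed attack costs 2^42 operations.
Step 4: Since 2^42 < 2^66, the claimed attack beats the generic birthday bound, so collision resistance is broken.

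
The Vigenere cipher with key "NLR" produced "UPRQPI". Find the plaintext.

Step 1: Extend key: NLRNLR
Step 2: Decrypt each letter (c - k) mod 26:
  U(20) - N(13) = (20-13) mod 26 = 7 = H
  P(15) - L(11) = (15-11) mod 26 = 4 = E
  R(17) - R(17) = (17-17) mod 26 = 0 = A
  Q(16) - N(13) = (16-13) mod 26 = 3 = D
  P(15) - L(11) = (15-11) mod 26 = 4 = E
  I(8) - R(17) = (8-17) mod 26 = 17 = R
Plaintext: HEADER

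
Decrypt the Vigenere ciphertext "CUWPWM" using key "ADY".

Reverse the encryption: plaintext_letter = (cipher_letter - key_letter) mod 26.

Step 1: Extend key: ADYADY
Step 2: Decrypt each letter (c - k) mod 26:
  C(2) - A(0) = (2-0) mod 26 = 2 = C
  U(20) - D(3) = (20-3) mod 26 = 17 = R
  W(22) - Y(24) = (22-24) mod 26 = 24 = Y
  P(15) - A(0) = (15-0) mod 26 = 15 = P
  W(22) - D(3) = (22-3) mod 26 = 19 = T
  M(12) - Y(24) = (12-24) mod 26 = 14 = O
Plaintext: CRYPTO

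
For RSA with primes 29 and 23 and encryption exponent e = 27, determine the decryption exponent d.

Step 1: n = 29 * 23 = 667.
Step 2: phi(n) = 28 * 22 = 616.
Step 3: Find d such that 27 * d = 1 (mod 616).
Step 4: d = 27^(-1) mod 616 = 251.
Verification: 27 * 251 = 6777 = 11 * 616 + 1.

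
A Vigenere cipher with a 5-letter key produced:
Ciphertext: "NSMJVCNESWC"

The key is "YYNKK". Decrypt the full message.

Step 1: Key 'YYNKK' has length 5. Extended key: YYNKKYYNKKY
Step 2: Decrypt each position:
  N(13) - Y(24) = 15 = P
  S(18) - Y(24) = 20 = U
  M(12) - N(13) = 25 = Z
  J(9) - K(10) = 25 = Z
  V(21) - K(10) = 11 = L
  C(2) - Y(24) = 4 = E
  N(13) - Y(24) = 15 = P
  E(4) - N(13) = 17 = R
  S(18) - K(10) = 8 = I
  W(22) - K(10) = 12 = M
  C(2) - Y(24) = 4 = E
Plaintext: PUZZLEPRIME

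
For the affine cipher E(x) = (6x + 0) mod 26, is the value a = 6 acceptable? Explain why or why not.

Step 1: Compute gcd(6, 26).
Step 2: gcd(6, 26) = 2.
Since gcd = 2 != 1, 6 shares a common factor with 26, so it cannot be used.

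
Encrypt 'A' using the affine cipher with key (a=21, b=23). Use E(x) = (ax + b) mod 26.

Step 1: Convert 'A' to number: x = 0.
Step 2: E(0) = (21 * 0 + 23) mod 26 = 23 mod 26 = 23.
Step 3: Convert 23 back to letter: X.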